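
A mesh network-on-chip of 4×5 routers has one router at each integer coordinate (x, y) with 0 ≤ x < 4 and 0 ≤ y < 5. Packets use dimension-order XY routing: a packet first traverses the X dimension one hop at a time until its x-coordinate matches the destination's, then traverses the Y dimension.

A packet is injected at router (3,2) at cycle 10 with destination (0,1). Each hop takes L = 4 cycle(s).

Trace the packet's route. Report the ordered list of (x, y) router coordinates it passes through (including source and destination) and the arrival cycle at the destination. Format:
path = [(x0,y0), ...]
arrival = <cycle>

path = [(3,2), (2,2), (1,2), (0,2), (0,1)]
arrival = 26

hop 0: (3,2) @ cyc 10
hop 1: (2,2) @ cyc 14  [W]
hop 2: (1,2) @ cyc 18  [W]
hop 3: (0,2) @ cyc 22  [W]
hop 4: (0,1) @ cyc 26  [S]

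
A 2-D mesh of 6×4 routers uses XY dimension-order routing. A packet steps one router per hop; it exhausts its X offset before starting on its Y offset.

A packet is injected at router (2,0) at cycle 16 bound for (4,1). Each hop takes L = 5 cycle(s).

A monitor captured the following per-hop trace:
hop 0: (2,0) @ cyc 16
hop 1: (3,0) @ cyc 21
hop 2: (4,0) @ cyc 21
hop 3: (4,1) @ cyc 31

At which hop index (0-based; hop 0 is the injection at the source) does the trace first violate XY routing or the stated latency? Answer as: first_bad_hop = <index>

  1: Δx=+1 Δy=+0 Δt=5 [ok]
  2: Δx=+1 Δy=+0 Δt=0 [BAD: Δcyc=0≠L]

first_bad_hop = 2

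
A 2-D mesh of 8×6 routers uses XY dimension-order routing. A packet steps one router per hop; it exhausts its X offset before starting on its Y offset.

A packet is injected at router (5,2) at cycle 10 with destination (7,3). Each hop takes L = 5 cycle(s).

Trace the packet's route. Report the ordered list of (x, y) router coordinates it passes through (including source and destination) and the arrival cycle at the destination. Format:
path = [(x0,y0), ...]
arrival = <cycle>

  0. router=(5,2) cycle=10 (inject)
  1. router=(6,2) cycle=15 dir=E
  2. router=(7,2) cycle=20 dir=E
  3. router=(7,3) cycle=25 dir=N

path = [(5,2), (6,2), (7,2), (7,3)]
arrival = 25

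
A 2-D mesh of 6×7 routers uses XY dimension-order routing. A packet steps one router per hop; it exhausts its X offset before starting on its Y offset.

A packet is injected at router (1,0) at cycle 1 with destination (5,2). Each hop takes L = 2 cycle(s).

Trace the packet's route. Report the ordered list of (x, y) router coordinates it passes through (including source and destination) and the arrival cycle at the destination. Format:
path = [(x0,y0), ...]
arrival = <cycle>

path = [(1,0), (2,0), (3,0), (4,0), (5,0), (5,1), (5,2)]
arrival = 13

t=1: at (1,0)
t=3: at (2,0) after E
t=5: at (3,0) after E
t=7: at (4,0) after E
t=9: at (5,0) after E
t=11: at (5,1) after N
t=13: at (5,2) after N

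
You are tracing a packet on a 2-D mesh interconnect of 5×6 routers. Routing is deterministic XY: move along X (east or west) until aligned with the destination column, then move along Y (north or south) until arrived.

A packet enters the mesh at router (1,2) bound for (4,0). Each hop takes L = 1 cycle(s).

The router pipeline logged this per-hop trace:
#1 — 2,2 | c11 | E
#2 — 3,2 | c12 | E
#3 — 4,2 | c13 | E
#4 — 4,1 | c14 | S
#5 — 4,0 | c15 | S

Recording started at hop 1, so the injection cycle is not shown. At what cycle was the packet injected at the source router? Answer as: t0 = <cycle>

cyc[1] = 11 and cyc[k] = t0 + k·L for every k.
Therefore t0 = 11 − L = 10.

t0 = 10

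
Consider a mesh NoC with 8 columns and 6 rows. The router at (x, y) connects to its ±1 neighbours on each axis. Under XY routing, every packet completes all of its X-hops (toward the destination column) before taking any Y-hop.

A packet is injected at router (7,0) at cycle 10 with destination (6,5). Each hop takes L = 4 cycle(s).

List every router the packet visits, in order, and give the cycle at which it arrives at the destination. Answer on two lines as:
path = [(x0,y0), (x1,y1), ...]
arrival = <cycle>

path = [(7,0), (6,0), (6,1), (6,2), (6,3), (6,4), (6,5)]
arrival = 34

[0] x=7 y=0 t=10
[1] x=6 y=0 t=14 →W
[2] x=6 y=1 t=18 →N
[3] x=6 y=2 t=22 →N
[4] x=6 y=3 t=26 →N
[5] x=6 y=4 t=30 →N
[6] x=6 y=5 t=34 →N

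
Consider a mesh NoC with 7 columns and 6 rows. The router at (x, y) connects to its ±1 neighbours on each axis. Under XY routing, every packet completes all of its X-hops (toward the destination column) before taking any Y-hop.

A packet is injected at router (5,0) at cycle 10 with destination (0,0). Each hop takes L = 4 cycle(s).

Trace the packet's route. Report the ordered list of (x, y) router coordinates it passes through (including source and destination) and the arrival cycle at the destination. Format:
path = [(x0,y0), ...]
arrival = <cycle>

hop 0: (5,0) @ cyc 10
hop 1: (4,0) @ cyc 14  [W]
hop 2: (3,0) @ cyc 18  [W]
hop 3: (2,0) @ cyc 22  [W]
hop 4: (1,0) @ cyc 26  [W]
hop 5: (0,0) @ cyc 30  [W]

path = [(5,0), (4,0), (3,0), (2,0), (1,0), (0,0)]
arrival = 30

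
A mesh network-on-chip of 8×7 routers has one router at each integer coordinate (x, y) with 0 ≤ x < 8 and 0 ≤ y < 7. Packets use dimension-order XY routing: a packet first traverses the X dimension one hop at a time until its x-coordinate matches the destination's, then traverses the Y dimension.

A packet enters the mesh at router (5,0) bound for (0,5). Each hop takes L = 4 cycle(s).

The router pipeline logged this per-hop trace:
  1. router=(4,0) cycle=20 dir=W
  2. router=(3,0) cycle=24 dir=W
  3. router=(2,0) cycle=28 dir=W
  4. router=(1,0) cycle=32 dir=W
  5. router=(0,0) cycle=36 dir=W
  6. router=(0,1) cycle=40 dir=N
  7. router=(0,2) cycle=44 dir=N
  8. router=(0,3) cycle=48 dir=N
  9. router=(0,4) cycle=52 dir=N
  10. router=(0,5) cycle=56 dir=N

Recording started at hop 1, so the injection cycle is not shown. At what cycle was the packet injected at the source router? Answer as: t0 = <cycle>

At hop 1 the cycle is 20; in general cyc_k = t0 + kL.
t0 = cyc[1] − L = 20 − 4 = 16.

t0 = 16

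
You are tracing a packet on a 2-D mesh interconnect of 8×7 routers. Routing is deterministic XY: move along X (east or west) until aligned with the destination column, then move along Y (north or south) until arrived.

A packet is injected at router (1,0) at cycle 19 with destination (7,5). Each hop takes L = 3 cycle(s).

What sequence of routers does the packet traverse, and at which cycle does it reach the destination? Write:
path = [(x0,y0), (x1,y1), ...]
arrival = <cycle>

t=19: at (1,0)
t=22: at (2,0) after E
t=25: at (3,0) after E
t=28: at (4,0) after E
t=31: at (5,0) after E
t=34: at (6,0) after E
t=37: at (7,0) after E
t=40: at (7,1) after N
t=43: at (7,2) after N
t=46: at (7,3) after N
t=49: at (7,4) after N
t=52: at (7,5) after N

path = [(1,0), (2,0), (3,0), (4,0), (5,0), (6,0), (7,0), (7,1), (7,2), (7,3), (7,4), (7,5)]
arrival = 52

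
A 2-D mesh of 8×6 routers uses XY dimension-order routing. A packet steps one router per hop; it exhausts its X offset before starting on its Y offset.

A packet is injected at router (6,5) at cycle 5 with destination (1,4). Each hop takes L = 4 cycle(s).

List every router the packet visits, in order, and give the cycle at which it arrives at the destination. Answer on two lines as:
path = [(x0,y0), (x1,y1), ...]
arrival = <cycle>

hop 0: (6,5) @ cyc 5
hop 1: (5,5) @ cyc 9  [W]
hop 2: (4,5) @ cyc 13  [W]
hop 3: (3,5) @ cyc 17  [W]
hop 4: (2,5) @ cyc 21  [W]
hop 5: (1,5) @ cyc 25  [W]
hop 6: (1,4) @ cyc 29  [S]

path = [(6,5), (5,5), (4,5), (3,5), (2,5), (1,5), (1,4)]
arrival = 29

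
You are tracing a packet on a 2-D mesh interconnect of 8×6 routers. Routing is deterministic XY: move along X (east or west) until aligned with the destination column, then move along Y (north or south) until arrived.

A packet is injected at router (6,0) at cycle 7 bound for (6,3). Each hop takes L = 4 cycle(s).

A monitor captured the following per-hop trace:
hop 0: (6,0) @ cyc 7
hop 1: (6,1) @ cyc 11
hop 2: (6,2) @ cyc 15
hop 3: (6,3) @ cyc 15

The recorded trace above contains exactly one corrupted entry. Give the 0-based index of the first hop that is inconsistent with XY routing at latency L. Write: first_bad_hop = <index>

first_bad_hop = 3

hop 1: step (+0,+1), +4 cyc — ok
hop 2: step (+0,+1), +4 cyc — ok
hop 3: step (+0,+1), +0 cyc — BAD: Δcyc=0≠L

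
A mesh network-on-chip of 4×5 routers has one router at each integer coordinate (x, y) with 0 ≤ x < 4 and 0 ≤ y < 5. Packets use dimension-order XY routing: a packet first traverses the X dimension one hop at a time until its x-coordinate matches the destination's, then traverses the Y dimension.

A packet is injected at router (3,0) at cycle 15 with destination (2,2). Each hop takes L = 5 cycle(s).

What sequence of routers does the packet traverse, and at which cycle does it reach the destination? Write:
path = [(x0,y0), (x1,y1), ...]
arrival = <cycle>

path = [(3,0), (2,0), (2,1), (2,2)]
arrival = 30

#0 — 3,0 | c15
#1 — 2,0 | c20 | W
#2 — 2,1 | c25 | N
#3 — 2,2 | c30 | N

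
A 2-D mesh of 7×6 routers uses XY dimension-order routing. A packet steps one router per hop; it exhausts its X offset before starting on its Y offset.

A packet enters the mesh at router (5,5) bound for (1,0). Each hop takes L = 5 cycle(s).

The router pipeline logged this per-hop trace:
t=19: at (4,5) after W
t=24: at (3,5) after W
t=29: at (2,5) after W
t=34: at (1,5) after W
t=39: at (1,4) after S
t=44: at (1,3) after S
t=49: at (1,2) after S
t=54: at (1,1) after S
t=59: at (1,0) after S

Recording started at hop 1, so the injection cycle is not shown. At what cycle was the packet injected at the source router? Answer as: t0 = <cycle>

t0 = 14

At hop 1 the cycle is 19; in general cyc_k = t0 + kL.
Therefore t0 = 19 − L = 14.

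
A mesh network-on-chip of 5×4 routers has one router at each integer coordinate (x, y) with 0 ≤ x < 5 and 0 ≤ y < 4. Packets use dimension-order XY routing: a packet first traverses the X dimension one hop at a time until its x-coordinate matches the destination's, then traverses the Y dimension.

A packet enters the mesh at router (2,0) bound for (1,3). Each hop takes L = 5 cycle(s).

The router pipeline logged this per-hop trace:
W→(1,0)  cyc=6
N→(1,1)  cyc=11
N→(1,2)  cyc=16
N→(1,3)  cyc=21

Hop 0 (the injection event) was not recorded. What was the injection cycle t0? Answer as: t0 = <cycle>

t0 = 1

Hop 1 reached at cycle 6; hop k is at t0 + k·L.
Therefore t0 = 6 − L = 1.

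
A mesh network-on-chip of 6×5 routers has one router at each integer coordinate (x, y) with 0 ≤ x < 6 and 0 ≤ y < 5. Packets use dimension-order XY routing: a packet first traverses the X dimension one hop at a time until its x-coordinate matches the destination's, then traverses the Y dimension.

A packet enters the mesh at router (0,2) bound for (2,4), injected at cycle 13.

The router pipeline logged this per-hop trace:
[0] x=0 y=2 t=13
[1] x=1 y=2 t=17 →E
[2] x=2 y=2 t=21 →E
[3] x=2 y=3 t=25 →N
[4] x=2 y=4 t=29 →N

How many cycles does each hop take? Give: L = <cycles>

L = 4

Δcyc across hop 0→1: 17 − 13 = 4.
One hop costs L cycles, so L = 4.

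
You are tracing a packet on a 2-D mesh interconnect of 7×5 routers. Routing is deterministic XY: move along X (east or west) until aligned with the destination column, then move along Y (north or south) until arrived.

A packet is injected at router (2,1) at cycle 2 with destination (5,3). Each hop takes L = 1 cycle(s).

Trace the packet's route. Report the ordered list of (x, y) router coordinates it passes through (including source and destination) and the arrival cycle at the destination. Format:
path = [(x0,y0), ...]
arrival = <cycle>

path = [(2,1), (3,1), (4,1), (5,1), (5,2), (5,3)]
arrival = 7

  0. router=(2,1) cycle=2 (inject)
  1. router=(3,1) cycle=3 dir=E
  2. router=(4,1) cycle=4 dir=E
  3. router=(5,1) cycle=5 dir=E
  4. router=(5,2) cycle=6 dir=N
  5. router=(5,3) cycle=7 dir=N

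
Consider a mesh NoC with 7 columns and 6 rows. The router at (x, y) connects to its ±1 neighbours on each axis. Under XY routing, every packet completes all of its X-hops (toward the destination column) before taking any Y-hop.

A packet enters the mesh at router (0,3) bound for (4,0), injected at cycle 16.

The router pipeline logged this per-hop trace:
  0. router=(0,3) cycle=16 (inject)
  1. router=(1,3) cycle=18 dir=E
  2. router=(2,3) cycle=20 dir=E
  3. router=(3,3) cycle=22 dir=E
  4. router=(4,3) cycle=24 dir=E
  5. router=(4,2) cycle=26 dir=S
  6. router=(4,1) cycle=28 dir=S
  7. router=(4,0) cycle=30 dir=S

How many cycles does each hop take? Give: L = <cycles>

Between hops 0 and 1 the cycle counter advances 18 − 16 = 2.
That increment is L by definition: L = 2.

L = 2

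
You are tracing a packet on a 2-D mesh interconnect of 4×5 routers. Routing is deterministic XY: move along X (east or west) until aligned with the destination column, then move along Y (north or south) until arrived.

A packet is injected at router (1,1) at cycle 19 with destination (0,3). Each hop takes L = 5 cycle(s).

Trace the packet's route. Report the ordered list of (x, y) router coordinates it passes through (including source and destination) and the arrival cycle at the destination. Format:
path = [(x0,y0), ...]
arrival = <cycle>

path = [(1,1), (0,1), (0,2), (0,3)]
arrival = 34

hop 0: (1,1) @ cyc 19
hop 1: (0,1) @ cyc 24  [W]
hop 2: (0,2) @ cyc 29  [N]
hop 3: (0,3) @ cyc 34  [N]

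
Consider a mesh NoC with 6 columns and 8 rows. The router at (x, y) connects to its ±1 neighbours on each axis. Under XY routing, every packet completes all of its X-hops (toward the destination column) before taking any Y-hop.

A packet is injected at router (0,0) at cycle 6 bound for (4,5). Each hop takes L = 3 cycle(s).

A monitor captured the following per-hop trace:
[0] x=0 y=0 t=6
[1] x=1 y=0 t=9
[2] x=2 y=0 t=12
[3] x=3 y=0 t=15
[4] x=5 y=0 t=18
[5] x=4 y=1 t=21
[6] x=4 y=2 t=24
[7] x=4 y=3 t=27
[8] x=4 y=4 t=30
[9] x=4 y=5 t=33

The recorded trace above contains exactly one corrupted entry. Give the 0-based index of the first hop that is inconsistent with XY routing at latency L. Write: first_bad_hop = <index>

  1: Δx=+1 Δy=+0 Δt=3 [ok]
  2: Δx=+1 Δy=+0 Δt=3 [ok]
  3: Δx=+1 Δy=+0 Δt=3 [ok]
  4: Δx=+2 Δy=+0 Δt=3 [BAD: non-unit step]

first_bad_hop = 4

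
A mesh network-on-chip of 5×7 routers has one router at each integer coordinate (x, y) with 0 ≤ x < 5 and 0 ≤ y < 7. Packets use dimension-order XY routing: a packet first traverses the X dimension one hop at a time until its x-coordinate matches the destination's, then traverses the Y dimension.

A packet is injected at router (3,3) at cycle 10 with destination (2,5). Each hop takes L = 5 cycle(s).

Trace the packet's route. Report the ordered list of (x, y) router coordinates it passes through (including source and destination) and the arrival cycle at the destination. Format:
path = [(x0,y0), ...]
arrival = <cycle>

[0] x=3 y=3 t=10
[1] x=2 y=3 t=15 →W
[2] x=2 y=4 t=20 →N
[3] x=2 y=5 t=25 →N

path = [(3,3), (2,3), (2,4), (2,5)]
arrival = 25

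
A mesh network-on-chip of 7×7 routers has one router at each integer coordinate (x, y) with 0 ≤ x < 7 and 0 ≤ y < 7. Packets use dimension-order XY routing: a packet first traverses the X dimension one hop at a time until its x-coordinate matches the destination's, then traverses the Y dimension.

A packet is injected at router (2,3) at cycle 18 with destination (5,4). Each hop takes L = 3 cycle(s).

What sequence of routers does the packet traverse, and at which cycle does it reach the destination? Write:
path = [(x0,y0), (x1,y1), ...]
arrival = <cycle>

t=18: at (2,3)
t=21: at (3,3) after E
t=24: at (4,3) after E
t=27: at (5,3) after E
t=30: at (5,4) after N

path = [(2,3), (3,3), (4,3), (5,3), (5,4)]
arrival = 30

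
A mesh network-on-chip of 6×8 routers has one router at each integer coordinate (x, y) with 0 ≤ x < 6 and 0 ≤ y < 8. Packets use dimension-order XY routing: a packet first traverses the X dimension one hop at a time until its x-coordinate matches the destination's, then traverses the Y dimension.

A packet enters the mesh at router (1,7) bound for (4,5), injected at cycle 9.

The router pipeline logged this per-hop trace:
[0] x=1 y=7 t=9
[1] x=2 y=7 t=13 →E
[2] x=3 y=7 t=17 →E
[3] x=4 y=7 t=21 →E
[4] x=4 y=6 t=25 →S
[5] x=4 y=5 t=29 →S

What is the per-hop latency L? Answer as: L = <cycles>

cyc[1] − cyc[0] = 13 − 9 = 4.
Per-hop latency L = Δcyc = 4.

L = 4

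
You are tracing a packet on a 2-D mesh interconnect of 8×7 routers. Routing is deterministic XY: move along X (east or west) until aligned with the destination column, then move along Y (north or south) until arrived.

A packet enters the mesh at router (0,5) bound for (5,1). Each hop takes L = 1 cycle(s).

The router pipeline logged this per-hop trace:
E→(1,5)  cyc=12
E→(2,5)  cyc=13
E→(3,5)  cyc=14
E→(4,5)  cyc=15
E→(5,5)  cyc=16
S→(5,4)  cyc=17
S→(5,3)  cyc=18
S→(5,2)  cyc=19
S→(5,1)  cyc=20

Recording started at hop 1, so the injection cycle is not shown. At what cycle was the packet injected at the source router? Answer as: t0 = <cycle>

Hop 1 reached at cycle 12; hop k is at t0 + k·L.
So t0 = 12 − 1·1 = 11.

t0 = 11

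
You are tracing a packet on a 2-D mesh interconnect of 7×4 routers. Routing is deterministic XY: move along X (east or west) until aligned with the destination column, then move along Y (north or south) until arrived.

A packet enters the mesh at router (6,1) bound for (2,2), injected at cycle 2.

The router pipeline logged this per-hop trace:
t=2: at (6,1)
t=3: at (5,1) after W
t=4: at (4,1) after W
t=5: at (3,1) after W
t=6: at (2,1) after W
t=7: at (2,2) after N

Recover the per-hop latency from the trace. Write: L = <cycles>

L = 1

cyc[1] − cyc[0] = 3 − 2 = 1.
Each hop adds L, hence L = 1.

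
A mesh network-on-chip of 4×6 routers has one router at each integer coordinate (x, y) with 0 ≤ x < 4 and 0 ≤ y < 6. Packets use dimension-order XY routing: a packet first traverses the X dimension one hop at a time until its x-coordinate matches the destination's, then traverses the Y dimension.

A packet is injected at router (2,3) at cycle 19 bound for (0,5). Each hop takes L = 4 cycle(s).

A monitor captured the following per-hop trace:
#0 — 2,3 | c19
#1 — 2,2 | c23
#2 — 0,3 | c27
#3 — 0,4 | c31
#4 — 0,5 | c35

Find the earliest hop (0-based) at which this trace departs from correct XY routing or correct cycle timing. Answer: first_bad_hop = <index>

first_bad_hop = 1

[1] (+0,-1) / 4c ⇒ BAD: Y-move but x=2≠0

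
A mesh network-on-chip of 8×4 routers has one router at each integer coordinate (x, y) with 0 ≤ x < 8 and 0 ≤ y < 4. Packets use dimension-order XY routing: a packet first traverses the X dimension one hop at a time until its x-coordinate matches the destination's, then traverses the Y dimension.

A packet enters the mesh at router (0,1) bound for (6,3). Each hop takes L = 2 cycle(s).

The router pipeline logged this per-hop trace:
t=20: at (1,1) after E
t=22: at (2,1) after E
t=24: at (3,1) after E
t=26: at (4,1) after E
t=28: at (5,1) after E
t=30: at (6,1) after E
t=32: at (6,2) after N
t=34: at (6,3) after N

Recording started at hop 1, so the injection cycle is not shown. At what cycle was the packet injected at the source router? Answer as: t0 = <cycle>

t0 = 18

At hop 1 the cycle is 20; in general cyc_k = t0 + kL.
Therefore t0 = 20 − L = 18.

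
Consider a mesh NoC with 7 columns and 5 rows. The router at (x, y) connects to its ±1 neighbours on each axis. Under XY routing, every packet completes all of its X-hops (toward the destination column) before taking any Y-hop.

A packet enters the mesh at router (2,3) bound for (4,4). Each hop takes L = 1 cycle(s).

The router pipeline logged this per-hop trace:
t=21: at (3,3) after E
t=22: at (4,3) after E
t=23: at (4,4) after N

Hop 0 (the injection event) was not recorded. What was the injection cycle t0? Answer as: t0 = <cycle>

t0 = 20

Hop 1 reached at cycle 21; hop k is at t0 + k·L.
Subtract one hop: t0 = 21 − 1 = 20.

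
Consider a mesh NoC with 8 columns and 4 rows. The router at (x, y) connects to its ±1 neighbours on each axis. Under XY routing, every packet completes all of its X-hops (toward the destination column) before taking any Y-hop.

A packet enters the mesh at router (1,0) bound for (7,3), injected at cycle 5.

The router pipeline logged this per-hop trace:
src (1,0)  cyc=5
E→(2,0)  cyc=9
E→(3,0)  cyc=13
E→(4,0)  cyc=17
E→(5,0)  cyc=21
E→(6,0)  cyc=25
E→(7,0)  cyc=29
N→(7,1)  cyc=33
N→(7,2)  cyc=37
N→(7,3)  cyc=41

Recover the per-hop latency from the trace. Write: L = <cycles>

Between hops 0 and 1 the cycle counter advances 9 − 5 = 4.
One hop costs L cycles, so L = 4.

L = 4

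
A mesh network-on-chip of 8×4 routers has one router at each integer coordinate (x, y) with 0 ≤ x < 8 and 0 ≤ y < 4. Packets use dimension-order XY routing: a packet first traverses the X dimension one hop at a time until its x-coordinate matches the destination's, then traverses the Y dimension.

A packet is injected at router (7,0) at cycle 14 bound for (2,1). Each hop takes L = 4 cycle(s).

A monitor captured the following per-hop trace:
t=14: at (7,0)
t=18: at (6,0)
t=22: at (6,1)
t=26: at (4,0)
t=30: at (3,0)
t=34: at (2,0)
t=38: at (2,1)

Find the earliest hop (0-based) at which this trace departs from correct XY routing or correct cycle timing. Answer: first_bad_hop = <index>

[1] (-1,+0) / 4c ⇒ ok
[2] (+0,+1) / 4c ⇒ BAD: Y-move but x=6≠2

first_bad_hop = 2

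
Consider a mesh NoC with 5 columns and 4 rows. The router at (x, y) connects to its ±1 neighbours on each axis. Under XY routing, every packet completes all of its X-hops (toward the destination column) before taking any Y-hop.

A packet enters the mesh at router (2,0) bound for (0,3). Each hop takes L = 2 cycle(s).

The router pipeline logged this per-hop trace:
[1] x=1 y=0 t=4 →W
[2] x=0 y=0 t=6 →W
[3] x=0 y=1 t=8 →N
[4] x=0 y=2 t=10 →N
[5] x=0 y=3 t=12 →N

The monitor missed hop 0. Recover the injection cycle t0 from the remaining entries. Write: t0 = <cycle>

Hop 1 reached at cycle 4; hop k is at t0 + k·L.
So t0 = 4 − 1·2 = 2.

t0 = 2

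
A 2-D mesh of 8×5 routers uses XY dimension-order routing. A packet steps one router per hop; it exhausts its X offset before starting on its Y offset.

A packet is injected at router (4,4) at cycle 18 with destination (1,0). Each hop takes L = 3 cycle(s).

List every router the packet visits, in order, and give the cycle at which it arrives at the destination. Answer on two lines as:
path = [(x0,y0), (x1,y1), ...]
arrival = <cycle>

path = [(4,4), (3,4), (2,4), (1,4), (1,3), (1,2), (1,1), (1,0)]
arrival = 39

src (4,4)  cyc=18
W→(3,4)  cyc=21
W→(2,4)  cyc=24
W→(1,4)  cyc=27
S→(1,3)  cyc=30
S→(1,2)  cyc=33
S→(1,1)  cyc=36
S→(1,0)  cyc=39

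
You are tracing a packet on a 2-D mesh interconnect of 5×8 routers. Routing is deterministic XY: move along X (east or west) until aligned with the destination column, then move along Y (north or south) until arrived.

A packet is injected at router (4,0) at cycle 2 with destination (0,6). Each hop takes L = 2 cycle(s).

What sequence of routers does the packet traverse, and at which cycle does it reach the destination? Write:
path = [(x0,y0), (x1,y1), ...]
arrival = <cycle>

path = [(4,0), (3,0), (2,0), (1,0), (0,0), (0,1), (0,2), (0,3), (0,4), (0,5), (0,6)]
arrival = 22

hop 0: (4,0) @ cyc 2
hop 1: (3,0) @ cyc 4  [W]
hop 2: (2,0) @ cyc 6  [W]
hop 3: (1,0) @ cyc 8  [W]
hop 4: (0,0) @ cyc 10  [W]
hop 5: (0,1) @ cyc 12  [N]
hop 6: (0,2) @ cyc 14  [N]
hop 7: (0,3) @ cyc 16  [N]
hop 8: (0,4) @ cyc 18  [N]
hop 9: (0,5) @ cyc 20  [N]
hop 10: (0,6) @ cyc 22  [N]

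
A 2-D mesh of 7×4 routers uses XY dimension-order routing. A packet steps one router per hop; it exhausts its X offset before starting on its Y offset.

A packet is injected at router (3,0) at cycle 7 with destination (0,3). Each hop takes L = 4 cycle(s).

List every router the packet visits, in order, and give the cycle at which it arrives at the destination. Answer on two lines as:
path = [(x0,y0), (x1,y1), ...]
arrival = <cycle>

#0 — 3,0 | c7
#1 — 2,0 | c11 | W
#2 — 1,0 | c15 | W
#3 — 0,0 | c19 | W
#4 — 0,1 | c23 | N
#5 — 0,2 | c27 | N
#6 — 0,3 | c31 | N

path = [(3,0), (2,0), (1,0), (0,0), (0,1), (0,2), (0,3)]
arrival = 31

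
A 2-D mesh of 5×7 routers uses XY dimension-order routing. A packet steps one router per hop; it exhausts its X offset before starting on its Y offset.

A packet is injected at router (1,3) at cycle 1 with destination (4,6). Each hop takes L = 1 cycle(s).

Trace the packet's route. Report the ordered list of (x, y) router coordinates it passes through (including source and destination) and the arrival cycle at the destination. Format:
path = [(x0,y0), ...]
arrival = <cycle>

src (1,3)  cyc=1
E→(2,3)  cyc=2
E→(3,3)  cyc=3
E→(4,3)  cyc=4
N→(4,4)  cyc=5
N→(4,5)  cyc=6
N→(4,6)  cyc=7

path = [(1,3), (2,3), (3,3), (4,3), (4,4), (4,5), (4,6)]
arrival = 7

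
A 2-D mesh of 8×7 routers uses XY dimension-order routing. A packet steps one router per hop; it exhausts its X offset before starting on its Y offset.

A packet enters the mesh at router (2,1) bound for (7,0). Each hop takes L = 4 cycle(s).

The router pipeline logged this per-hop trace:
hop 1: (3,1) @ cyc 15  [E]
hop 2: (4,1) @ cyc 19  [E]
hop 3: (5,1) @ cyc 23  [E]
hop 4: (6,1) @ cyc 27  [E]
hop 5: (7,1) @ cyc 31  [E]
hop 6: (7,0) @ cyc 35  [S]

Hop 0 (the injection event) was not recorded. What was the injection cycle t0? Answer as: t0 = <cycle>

t0 = 11

Hop 1 reached at cycle 15; hop k is at t0 + k·L.
Subtract one hop: t0 = 15 − 4 = 11.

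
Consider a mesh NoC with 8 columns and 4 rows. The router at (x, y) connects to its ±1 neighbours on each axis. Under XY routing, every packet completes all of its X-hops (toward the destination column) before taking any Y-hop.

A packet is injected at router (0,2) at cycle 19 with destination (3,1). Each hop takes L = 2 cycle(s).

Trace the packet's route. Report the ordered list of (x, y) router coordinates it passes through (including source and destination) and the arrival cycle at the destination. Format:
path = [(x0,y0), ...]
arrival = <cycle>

path = [(0,2), (1,2), (2,2), (3,2), (3,1)]
arrival = 27

hop 0: (0,2) @ cyc 19
hop 1: (1,2) @ cyc 21  [E]
hop 2: (2,2) @ cyc 23  [E]
hop 3: (3,2) @ cyc 25  [E]
hop 4: (3,1) @ cyc 27  [S]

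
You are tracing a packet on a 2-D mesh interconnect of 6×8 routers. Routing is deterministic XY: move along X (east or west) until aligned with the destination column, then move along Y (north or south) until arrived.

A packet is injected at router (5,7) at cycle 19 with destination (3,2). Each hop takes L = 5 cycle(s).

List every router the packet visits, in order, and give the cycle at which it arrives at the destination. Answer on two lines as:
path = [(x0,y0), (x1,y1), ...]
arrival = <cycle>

src (5,7)  cyc=19
W→(4,7)  cyc=24
W→(3,7)  cyc=29
S→(3,6)  cyc=34
S→(3,5)  cyc=39
S→(3,4)  cyc=44
S→(3,3)  cyc=49
S→(3,2)  cyc=54

path = [(5,7), (4,7), (3,7), (3,6), (3,5), (3,4), (3,3), (3,2)]
arrival = 54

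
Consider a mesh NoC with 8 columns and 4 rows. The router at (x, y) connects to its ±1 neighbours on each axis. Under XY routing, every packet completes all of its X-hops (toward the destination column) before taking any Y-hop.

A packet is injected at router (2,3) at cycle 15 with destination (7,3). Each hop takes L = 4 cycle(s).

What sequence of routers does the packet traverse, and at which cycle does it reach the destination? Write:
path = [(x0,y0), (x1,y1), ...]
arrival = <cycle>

  0. router=(2,3) cycle=15 (inject)
  1. router=(3,3) cycle=19 dir=E
  2. router=(4,3) cycle=23 dir=E
  3. router=(5,3) cycle=27 dir=E
  4. router=(6,3) cycle=31 dir=E
  5. router=(7,3) cycle=35 dir=E

path = [(2,3), (3,3), (4,3), (5,3), (6,3), (7,3)]
arrival = 35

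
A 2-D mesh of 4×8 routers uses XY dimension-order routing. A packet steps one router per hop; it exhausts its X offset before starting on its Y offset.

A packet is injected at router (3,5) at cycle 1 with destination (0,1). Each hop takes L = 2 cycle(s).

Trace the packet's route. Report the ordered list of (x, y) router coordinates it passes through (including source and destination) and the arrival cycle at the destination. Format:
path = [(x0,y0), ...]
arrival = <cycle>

t=1: at (3,5)
t=3: at (2,5) after W
t=5: at (1,5) after W
t=7: at (0,5) after W
t=9: at (0,4) after S
t=11: at (0,3) after S
t=13: at (0,2) after S
t=15: at (0,1) after S

path = [(3,5), (2,5), (1,5), (0,5), (0,4), (0,3), (0,2), (0,1)]
arrival = 15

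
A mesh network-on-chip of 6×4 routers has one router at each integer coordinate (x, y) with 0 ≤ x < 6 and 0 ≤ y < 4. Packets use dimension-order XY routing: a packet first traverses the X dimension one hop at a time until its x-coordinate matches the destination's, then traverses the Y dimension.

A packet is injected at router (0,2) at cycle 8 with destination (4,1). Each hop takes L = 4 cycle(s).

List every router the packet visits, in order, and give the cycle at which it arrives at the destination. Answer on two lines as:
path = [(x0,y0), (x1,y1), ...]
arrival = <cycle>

path = [(0,2), (1,2), (2,2), (3,2), (4,2), (4,1)]
arrival = 28

src (0,2)  cyc=8
E→(1,2)  cyc=12
E→(2,2)  cyc=16
E→(3,2)  cyc=20
E→(4,2)  cyc=24
S→(4,1)  cyc=28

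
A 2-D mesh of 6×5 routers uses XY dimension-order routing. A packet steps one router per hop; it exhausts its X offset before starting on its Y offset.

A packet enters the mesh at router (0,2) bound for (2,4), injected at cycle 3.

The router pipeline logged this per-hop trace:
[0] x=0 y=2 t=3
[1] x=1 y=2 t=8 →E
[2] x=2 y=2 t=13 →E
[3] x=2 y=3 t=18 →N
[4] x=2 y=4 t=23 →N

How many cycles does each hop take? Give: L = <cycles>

cyc[1] − cyc[0] = 8 − 3 = 5.
One hop costs L cycles, so L = 5.

L = 5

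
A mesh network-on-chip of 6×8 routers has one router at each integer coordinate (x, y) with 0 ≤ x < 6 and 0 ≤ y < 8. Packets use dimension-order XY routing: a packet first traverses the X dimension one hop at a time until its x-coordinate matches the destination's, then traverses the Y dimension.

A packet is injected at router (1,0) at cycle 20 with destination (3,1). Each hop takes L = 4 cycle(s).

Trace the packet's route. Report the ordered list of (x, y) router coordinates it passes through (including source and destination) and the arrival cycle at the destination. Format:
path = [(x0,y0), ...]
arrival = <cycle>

path = [(1,0), (2,0), (3,0), (3,1)]
arrival = 32

src (1,0)  cyc=20
E→(2,0)  cyc=24
E→(3,0)  cyc=28
N→(3,1)  cyc=32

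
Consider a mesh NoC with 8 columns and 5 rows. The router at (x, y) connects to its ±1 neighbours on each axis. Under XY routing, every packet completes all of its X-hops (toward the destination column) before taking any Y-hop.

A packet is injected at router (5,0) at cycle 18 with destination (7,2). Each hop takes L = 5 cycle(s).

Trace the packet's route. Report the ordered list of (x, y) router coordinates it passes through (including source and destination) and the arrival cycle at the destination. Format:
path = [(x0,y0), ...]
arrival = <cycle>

path = [(5,0), (6,0), (7,0), (7,1), (7,2)]
arrival = 38

src (5,0)  cyc=18
E→(6,0)  cyc=23
E→(7,0)  cyc=28
N→(7,1)  cyc=33
N→(7,2)  cyc=38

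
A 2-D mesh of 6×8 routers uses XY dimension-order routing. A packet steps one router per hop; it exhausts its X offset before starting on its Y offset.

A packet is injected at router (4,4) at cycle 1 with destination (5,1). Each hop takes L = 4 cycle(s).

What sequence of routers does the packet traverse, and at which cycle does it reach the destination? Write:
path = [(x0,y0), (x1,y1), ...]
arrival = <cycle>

path = [(4,4), (5,4), (5,3), (5,2), (5,1)]
arrival = 17

src (4,4)  cyc=1
E→(5,4)  cyc=5
S→(5,3)  cyc=9
S→(5,2)  cyc=13
S→(5,1)  cyc=17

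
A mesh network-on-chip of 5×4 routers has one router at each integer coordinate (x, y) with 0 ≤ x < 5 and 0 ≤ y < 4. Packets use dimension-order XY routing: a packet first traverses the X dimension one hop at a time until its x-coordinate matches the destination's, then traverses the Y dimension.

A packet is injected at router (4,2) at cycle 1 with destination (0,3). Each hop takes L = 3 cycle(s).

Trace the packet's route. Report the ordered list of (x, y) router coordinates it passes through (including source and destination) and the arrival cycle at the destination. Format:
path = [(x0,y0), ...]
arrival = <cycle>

t=1: at (4,2)
t=4: at (3,2) after W
t=7: at (2,2) after W
t=10: at (1,2) after W
t=13: at (0,2) after W
t=16: at (0,3) after N

path = [(4,2), (3,2), (2,2), (1,2), (0,2), (0,3)]
arrival = 16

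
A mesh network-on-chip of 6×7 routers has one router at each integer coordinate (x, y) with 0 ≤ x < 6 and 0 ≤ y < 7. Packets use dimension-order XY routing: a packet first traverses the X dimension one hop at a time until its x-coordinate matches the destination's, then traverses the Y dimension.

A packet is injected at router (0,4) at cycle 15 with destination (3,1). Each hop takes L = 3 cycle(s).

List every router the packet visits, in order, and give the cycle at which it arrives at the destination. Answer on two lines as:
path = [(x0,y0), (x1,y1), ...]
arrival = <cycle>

[0] x=0 y=4 t=15
[1] x=1 y=4 t=18 →E
[2] x=2 y=4 t=21 →E
[3] x=3 y=4 t=24 →E
[4] x=3 y=3 t=27 →S
[5] x=3 y=2 t=30 →S
[6] x=3 y=1 t=33 →S

path = [(0,4), (1,4), (2,4), (3,4), (3,3), (3,2), (3,1)]
arrival = 33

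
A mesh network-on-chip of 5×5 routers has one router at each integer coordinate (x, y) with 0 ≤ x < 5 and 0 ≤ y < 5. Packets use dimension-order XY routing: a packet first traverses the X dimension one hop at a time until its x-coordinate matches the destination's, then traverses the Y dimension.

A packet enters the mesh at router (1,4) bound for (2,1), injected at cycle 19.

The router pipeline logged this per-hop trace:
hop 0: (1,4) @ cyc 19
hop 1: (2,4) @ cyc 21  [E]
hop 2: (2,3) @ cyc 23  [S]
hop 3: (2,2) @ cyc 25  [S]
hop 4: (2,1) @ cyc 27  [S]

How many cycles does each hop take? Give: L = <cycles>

Δcyc across hop 0→1: 21 − 19 = 2.
Per-hop latency L = Δcyc = 2.

L = 2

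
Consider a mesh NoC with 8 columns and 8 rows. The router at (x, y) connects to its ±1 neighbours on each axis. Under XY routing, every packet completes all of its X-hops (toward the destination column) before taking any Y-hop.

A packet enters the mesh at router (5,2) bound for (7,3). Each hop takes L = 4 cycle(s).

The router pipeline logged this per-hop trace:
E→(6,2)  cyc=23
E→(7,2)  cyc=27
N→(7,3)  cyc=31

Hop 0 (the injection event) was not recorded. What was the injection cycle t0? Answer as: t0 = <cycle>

The first recorded entry is hop 1 at cycle 23.
Subtract one hop: t0 = 23 − 4 = 19.

t0 = 19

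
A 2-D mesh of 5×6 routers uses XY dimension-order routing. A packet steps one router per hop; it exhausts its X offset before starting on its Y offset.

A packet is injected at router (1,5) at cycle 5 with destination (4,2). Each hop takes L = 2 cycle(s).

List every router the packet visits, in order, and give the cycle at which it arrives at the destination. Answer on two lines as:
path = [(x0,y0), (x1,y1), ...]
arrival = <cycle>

path = [(1,5), (2,5), (3,5), (4,5), (4,4), (4,3), (4,2)]
arrival = 17

[0] x=1 y=5 t=5
[1] x=2 y=5 t=7 →E
[2] x=3 y=5 t=9 →E
[3] x=4 y=5 t=11 →E
[4] x=4 y=4 t=13 →S
[5] x=4 y=3 t=15 →S
[6] x=4 y=2 t=17 →S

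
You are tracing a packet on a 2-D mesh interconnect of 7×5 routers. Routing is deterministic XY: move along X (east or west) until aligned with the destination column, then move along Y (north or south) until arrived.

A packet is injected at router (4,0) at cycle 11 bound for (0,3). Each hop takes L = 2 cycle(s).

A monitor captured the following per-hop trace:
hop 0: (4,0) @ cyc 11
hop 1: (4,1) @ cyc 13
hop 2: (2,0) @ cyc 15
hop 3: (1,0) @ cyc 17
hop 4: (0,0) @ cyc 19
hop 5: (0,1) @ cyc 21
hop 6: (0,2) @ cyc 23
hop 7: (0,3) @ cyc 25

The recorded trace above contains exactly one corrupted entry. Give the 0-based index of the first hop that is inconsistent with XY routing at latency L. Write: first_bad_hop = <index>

  1: Δx=+0 Δy=+1 Δt=2 [BAD: Y-move but x=4≠0]

first_bad_hop = 1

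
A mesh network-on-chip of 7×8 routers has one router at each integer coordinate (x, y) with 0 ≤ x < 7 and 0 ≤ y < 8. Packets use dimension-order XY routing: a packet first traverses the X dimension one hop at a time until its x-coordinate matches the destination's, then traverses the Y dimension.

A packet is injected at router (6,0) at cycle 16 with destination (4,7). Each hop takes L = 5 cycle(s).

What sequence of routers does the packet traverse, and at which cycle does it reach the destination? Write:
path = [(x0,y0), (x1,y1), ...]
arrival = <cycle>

path = [(6,0), (5,0), (4,0), (4,1), (4,2), (4,3), (4,4), (4,5), (4,6), (4,7)]
arrival = 61

src (6,0)  cyc=16
W→(5,0)  cyc=21
W→(4,0)  cyc=26
N→(4,1)  cyc=31
N→(4,2)  cyc=36
N→(4,3)  cyc=41
N→(4,4)  cyc=46
N→(4,5)  cyc=51
N→(4,6)  cyc=56
N→(4,7)  cyc=61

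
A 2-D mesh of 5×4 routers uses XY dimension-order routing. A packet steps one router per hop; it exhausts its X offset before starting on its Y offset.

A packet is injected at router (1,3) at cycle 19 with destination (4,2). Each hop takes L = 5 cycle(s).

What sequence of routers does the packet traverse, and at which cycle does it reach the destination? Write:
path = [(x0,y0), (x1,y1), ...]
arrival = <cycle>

[0] x=1 y=3 t=19
[1] x=2 y=3 t=24 →E
[2] x=3 y=3 t=29 →E
[3] x=4 y=3 t=34 →E
[4] x=4 y=2 t=39 →S

path = [(1,3), (2,3), (3,3), (4,3), (4,2)]
arrival = 39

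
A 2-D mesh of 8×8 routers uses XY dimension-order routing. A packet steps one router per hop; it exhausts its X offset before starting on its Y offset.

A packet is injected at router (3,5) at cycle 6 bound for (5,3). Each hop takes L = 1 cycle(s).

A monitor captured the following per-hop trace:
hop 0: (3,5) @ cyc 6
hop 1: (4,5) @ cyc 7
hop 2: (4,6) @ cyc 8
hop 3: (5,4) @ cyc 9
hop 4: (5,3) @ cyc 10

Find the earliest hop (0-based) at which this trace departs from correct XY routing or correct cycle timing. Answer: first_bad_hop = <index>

first_bad_hop = 2

check 1→ d=(1,0) cyc+1: ok
check 2→ d=(0,1) cyc+1: BAD: Y-move but x=4≠5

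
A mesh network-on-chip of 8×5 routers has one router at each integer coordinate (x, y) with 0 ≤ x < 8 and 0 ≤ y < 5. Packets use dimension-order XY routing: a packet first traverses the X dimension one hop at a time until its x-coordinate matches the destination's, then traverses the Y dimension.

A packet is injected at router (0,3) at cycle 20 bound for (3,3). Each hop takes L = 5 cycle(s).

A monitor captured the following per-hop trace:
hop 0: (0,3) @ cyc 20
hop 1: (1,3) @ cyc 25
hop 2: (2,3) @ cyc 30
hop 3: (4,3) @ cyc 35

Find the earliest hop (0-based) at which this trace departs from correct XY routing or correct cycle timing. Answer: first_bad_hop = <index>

hop 1: step (+1,+0), +5 cyc — ok
hop 2: step (+1,+0), +5 cyc — ok
hop 3: step (+2,+0), +5 cyc — BAD: non-unit step

first_bad_hop = 3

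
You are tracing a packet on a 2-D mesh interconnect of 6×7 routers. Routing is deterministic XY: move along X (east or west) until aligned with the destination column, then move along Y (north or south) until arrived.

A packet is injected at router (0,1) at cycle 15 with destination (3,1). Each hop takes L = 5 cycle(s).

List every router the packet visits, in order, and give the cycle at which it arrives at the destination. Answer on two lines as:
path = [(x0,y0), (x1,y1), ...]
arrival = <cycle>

path = [(0,1), (1,1), (2,1), (3,1)]
arrival = 30

src (0,1)  cyc=15
E→(1,1)  cyc=20
E→(2,1)  cyc=25
E→(3,1)  cyc=30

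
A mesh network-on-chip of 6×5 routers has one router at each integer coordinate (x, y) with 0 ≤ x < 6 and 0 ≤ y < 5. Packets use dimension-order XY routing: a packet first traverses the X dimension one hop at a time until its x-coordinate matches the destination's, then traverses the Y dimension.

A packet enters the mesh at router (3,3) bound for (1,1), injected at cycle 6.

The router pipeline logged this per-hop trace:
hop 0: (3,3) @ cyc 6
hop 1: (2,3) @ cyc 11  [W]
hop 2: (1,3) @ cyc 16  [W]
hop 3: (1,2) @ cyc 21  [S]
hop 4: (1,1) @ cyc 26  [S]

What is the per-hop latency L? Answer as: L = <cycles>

From hop 0 (6) to hop 1 (11): +5 cycles.
That increment is L by definition: L = 5.

L = 5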